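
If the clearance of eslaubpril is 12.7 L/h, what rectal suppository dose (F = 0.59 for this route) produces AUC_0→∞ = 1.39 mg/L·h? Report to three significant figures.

Dose = CL × AUC_0→∞ / F
     = 12.7 × 1.39 / 0.59 = 29.9203 mg

Dose = 29.9 mg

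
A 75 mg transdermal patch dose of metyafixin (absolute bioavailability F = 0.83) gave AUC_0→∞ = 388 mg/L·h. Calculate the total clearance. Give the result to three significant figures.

CL = F × Dose / AUC_0→∞
   = 0.83 × 75 / 388 = 0.160438 L/h

CL = 0.160 L/h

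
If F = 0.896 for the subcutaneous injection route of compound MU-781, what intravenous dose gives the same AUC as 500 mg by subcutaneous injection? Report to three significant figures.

Systemic exposure from an extravascular dose = F × D_ev, so the equivalent IV dose is F × D_ev.
D_iv = F × D_ev = 0.896 × 500 = 448 mg

D_iv = 448 mg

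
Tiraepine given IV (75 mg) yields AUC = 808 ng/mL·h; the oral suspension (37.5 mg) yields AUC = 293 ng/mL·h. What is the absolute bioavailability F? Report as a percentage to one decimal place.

F = 72.5%

F = (AUC_ev / D_ev) / (AUC_iv / D_iv)
  = (293/37.5) / (808/75)
  = 7.81333 / 10.7733 = 0.7252
  = 72.52%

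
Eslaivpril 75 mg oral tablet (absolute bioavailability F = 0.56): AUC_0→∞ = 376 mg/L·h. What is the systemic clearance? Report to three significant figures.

CL = 0.112 L/h

CL = F × Dose / AUC_0→∞
   = 0.56 × 75 / 376 = 0.111702 L/h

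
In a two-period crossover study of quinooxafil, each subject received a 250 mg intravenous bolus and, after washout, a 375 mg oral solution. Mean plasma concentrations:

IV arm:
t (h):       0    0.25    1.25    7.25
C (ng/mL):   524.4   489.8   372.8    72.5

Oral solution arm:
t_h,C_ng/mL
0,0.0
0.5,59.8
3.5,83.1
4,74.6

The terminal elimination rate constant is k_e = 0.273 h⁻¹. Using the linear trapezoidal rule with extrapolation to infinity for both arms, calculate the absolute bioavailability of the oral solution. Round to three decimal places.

Trapezoidal AUC_0→7.25 (IV):
  [0→0.25]: (524.4+489.8)/2 × 0.25 = 126.775
  [0.25→1.25]: (489.8+372.8)/2 × 1 = 431.3
  [1.25→7.25]: (372.8+72.5)/2 × 6 = 1335.9
  Sum = 1893.975 ng/mL·h
IV tail: 72.5/0.273 = 265.568; AUC_iv,0→∞ = 1893.975 + 265.568 = 2159.543 ng/mL·h
Trapezoidal AUC_0→4 (oral solution):
  [0→0.5]: (0.0+59.8)/2 × 0.5 = 14.95
  [0.5→3.5]: (59.8+83.1)/2 × 3 = 214.35
  [3.5→4]: (83.1+74.6)/2 × 0.5 = 39.425
  Sum = 268.725 ng/mL·h
oral solution tail: 74.6/0.273 = 273.260; AUC_ev,0→∞ = 268.725 + 273.260 = 541.985 ng/mL·h
F = (AUC_ev/D_ev)/(AUC_iv/D_iv) = (541.985/375)/(2159.543/250) = 1.44529/8.638172 = 0.1673

F = 0.167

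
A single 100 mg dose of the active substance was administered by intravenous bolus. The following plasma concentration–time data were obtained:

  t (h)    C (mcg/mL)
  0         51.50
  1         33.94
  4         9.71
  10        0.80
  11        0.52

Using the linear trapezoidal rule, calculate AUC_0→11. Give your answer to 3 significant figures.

AUC = 140 mcg/mL·h

Trapezoidal AUC_0→11:
  [0→1]: (51.50+33.94)/2 × 1 = 42.72
  [1→4]: (33.94+9.71)/2 × 3 = 65.475
  [4→10]: (9.71+0.80)/2 × 6 = 31.53
  [10→11]: (0.80+0.52)/2 × 1 = 0.66
  Sum = 140.385 mcg/mL·h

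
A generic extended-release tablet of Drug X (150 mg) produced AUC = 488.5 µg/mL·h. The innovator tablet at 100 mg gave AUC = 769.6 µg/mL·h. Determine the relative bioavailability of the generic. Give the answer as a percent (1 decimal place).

F_rel = (AUC_test/D_test) / (AUC_ref/D_ref)
      = (488.5/150) / (769.6/100)
      = 3.25667 / 7.696 = 0.4232 = 42.32%

F_rel = 42.3%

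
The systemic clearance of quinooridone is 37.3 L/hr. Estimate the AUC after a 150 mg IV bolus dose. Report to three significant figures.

AUC = 4.02 mg/L·hr

AUC_0→∞ = Dose_iv / CL
        = 150 / 37.3 = 4.02145 mg/L·hr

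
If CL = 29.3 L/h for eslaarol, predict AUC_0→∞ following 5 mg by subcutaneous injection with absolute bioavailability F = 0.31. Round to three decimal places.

AUC_0→∞ = F × Dose / CL
        = 0.31 × 5 / 29.3 = 0.052901 mg/L·h

AUC = 0.053 mg/L·h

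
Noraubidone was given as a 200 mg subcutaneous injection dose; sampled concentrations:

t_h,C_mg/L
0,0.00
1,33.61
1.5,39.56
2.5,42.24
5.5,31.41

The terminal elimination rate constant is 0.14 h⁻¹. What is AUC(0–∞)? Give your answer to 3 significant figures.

AUC = 411 mg/L·h

Trapezoidal AUC_0→5.5:
  [0→1]: (0.00+33.61)/2 × 1 = 16.805
  [1→1.5]: (33.61+39.56)/2 × 0.5 = 18.2925
  [1.5→2.5]: (39.56+42.24)/2 × 1 = 40.9
  [2.5→5.5]: (42.24+31.41)/2 × 3 = 110.475
  Sum = 186.4725 mg/L·h
Extrapolated tail: C_last / k_e = 31.41 / 0.14 = 224.357
AUC_0→∞ = 186.4725 + 224.357 = 410.8295 mg/L·h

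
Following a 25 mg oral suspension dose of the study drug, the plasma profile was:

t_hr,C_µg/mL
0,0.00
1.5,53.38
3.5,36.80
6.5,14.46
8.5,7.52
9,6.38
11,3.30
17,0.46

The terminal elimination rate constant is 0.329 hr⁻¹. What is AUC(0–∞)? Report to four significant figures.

Trapezoidal AUC_0→17:
  [0→1.5]: (0.00+53.38)/2 × 1.5 = 40.035
  [1.5→3.5]: (53.38+36.80)/2 × 2 = 90.18
  [3.5→6.5]: (36.80+14.46)/2 × 3 = 76.89
  [6.5→8.5]: (14.46+7.52)/2 × 2 = 21.98
  [8.5→9]: (7.52+6.38)/2 × 0.5 = 3.475
  [9→11]: (6.38+3.30)/2 × 2 = 9.68
  [11→17]: (3.30+0.46)/2 × 6 = 11.28
  Sum = 253.52 µg/mL·hr
Extrapolated tail: C_last / k_e = 0.46 / 0.329 = 1.398
AUC_0→∞ = 253.52 + 1.398 = 254.918 µg/mL·hr

AUC = 254.9 µg/mL·hr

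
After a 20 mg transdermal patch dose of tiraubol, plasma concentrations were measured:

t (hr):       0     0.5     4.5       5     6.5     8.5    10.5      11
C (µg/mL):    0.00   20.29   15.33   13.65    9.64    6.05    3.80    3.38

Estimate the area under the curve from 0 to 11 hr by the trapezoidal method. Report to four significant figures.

AUC = 128.4 µg/mL·hr

Trapezoidal AUC_0→11:
  [0→0.5]: (0.00+20.29)/2 × 0.5 = 5.0725
  [0.5→4.5]: (20.29+15.33)/2 × 4 = 71.24
  [4.5→5]: (15.33+13.65)/2 × 0.5 = 7.245
  [5→6.5]: (13.65+9.64)/2 × 1.5 = 17.4675
  [6.5→8.5]: (9.64+6.05)/2 × 2 = 15.69
  [8.5→10.5]: (6.05+3.80)/2 × 2 = 9.85
  [10.5→11]: (3.80+3.38)/2 × 0.5 = 1.795
  Sum = 128.36 µg/mL·hr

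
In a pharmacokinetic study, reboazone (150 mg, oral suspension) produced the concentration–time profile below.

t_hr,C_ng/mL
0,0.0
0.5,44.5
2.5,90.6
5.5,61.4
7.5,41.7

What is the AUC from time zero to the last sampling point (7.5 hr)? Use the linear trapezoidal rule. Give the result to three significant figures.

AUC = 477 ng/mL·hr

Trapezoidal AUC_0→7.5:
  [0→0.5]: (0.0+44.5)/2 × 0.5 = 11.125
  [0.5→2.5]: (44.5+90.6)/2 × 2 = 135.1
  [2.5→5.5]: (90.6+61.4)/2 × 3 = 228.0
  [5.5→7.5]: (61.4+41.7)/2 × 2 = 103.1
  Sum = 477.325 ng/mL·hr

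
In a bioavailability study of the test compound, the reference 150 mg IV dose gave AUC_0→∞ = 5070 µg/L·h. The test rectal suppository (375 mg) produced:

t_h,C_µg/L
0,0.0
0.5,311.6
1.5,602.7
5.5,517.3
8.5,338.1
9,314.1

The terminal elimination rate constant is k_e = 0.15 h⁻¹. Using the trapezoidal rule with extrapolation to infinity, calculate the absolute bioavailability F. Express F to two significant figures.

F = 0.50

Trapezoidal AUC_0→9 (rectal suppository):
  [0→0.5]: (0.0+311.6)/2 × 0.5 = 77.9
  [0.5→1.5]: (311.6+602.7)/2 × 1 = 457.15
  [1.5→5.5]: (602.7+517.3)/2 × 4 = 2240.0
  [5.5→8.5]: (517.3+338.1)/2 × 3 = 1283.1
  [8.5→9]: (338.1+314.1)/2 × 0.5 = 163.05
  Sum = 4221.2 µg/L·h
Tail: C_last/k_e = 314.1/0.15 = 2094.000
AUC_0→∞ (rectal suppository) = 4221.2 + 2094.000 = 6315.2 µg/L·h
F = (AUC_ev/D_ev)/(AUC_iv/D_iv) = (6315.2/375)/(5070/150) = 16.8405/33.8 = 0.4982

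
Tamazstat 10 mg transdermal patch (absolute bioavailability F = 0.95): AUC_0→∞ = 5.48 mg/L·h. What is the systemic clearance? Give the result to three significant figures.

CL = 1.73 L/h

CL = F × Dose / AUC_0→∞
   = 0.95 × 10 / 5.48 = 1.73358 L/h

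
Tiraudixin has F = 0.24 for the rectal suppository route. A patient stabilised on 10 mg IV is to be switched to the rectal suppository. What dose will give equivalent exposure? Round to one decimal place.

D_rectal = 41.7 mg

For equal systemic exposure: F × D_ev = D_iv
D_ev = D_iv / F = 10 / 0.24 = 41.6667 mg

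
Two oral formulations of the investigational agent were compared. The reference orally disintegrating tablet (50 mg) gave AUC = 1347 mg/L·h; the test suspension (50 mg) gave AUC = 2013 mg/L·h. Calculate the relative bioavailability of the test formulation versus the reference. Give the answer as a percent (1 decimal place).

F_rel = 149.4%

F_rel = (AUC_test/D_test) / (AUC_ref/D_ref)
      = (2013/50) / (1347/50)
      = 40.26 / 26.94 = 1.4944 = 149.44%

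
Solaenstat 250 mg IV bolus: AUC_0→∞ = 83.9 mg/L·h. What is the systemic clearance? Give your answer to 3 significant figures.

CL = 2.98 L/h

CL = Dose_iv / AUC_0→∞
   = 250 / 83.9 = 2.97974 L/h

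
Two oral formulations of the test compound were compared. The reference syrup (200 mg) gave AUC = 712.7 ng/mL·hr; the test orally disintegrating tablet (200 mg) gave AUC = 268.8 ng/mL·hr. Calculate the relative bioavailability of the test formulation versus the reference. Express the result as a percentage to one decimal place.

F_rel = (AUC_test/D_test) / (AUC_ref/D_ref)
      = (268.8/200) / (712.7/200)
      = 1.344 / 3.5635 = 0.3772 = 37.72%

F_rel = 37.7%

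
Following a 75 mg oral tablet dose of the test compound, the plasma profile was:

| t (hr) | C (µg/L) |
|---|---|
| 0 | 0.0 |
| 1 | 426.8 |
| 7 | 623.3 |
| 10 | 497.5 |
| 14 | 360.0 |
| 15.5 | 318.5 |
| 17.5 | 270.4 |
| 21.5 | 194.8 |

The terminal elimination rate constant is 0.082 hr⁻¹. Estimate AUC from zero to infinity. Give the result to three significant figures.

Trapezoidal AUC_0→21.5:
  [0→1]: (0.0+426.8)/2 × 1 = 213.4
  [1→7]: (426.8+623.3)/2 × 6 = 3150.3
  [7→10]: (623.3+497.5)/2 × 3 = 1681.2
  [10→14]: (497.5+360.0)/2 × 4 = 1715.0
  [14→15.5]: (360.0+318.5)/2 × 1.5 = 508.875
  [15.5→17.5]: (318.5+270.4)/2 × 2 = 588.9
  [17.5→21.5]: (270.4+194.8)/2 × 4 = 930.4
  Sum = 8788.075 µg/L·hr
Extrapolated tail: C_last / k_e = 194.8 / 0.082 = 2375.610
AUC_0→∞ = 8788.075 + 2375.610 = 11163.685 µg/L·hr

AUC = 11200 µg/L·hr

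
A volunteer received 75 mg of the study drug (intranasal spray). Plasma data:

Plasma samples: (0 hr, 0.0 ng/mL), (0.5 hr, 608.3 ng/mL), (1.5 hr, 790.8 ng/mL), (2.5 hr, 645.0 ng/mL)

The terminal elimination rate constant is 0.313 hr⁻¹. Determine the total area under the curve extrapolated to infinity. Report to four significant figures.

Trapezoidal AUC_0→2.5:
  [0→0.5]: (0.0+608.3)/2 × 0.5 = 152.075
  [0.5→1.5]: (608.3+790.8)/2 × 1 = 699.55
  [1.5→2.5]: (790.8+645.0)/2 × 1 = 717.9
  Sum = 1569.525 ng/mL·hr
Extrapolated tail: C_last / k_e = 645.0 / 0.313 = 2060.703
AUC_0→∞ = 1569.525 + 2060.703 = 3630.228 ng/mL·hr

AUC = 3630 ng/mL·hr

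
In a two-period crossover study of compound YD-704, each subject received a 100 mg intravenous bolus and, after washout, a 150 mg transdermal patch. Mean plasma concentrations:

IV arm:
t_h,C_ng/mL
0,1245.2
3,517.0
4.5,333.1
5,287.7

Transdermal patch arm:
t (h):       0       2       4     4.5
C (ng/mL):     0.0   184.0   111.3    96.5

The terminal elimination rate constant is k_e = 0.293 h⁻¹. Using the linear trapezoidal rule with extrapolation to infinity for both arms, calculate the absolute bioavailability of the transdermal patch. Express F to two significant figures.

Trapezoidal AUC_0→5 (IV):
  [0→3]: (1245.2+517.0)/2 × 3 = 2643.3
  [3→4.5]: (517.0+333.1)/2 × 1.5 = 637.575
  [4.5→5]: (333.1+287.7)/2 × 0.5 = 155.2
  Sum = 3436.075 ng/mL·h
IV tail: 287.7/0.293 = 981.911; AUC_iv,0→∞ = 3436.075 + 981.911 = 4417.986 ng/mL·h
Trapezoidal AUC_0→4.5 (transdermal patch):
  [0→2]: (0.0+184.0)/2 × 2 = 184.0
  [2→4]: (184.0+111.3)/2 × 2 = 295.3
  [4→4.5]: (111.3+96.5)/2 × 0.5 = 51.95
  Sum = 531.25 ng/mL·h
transdermal patch tail: 96.5/0.293 = 329.352; AUC_ev,0→∞ = 531.25 + 329.352 = 860.602 ng/mL·h
F = (AUC_ev/D_ev)/(AUC_iv/D_iv) = (860.602/150)/(4417.986/100) = 5.73735/44.17986 = 0.1299

F = 0.13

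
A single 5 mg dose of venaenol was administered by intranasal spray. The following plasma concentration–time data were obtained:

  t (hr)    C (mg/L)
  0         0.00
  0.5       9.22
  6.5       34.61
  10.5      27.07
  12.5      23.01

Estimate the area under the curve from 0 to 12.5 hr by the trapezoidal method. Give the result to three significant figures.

AUC = 307 mg/L·hr

Trapezoidal AUC_0→12.5:
  [0→0.5]: (0.00+9.22)/2 × 0.5 = 2.305
  [0.5→6.5]: (9.22+34.61)/2 × 6 = 131.49
  [6.5→10.5]: (34.61+27.07)/2 × 4 = 123.36
  [10.5→12.5]: (27.07+23.01)/2 × 2 = 50.08
  Sum = 307.235 mg/L·hr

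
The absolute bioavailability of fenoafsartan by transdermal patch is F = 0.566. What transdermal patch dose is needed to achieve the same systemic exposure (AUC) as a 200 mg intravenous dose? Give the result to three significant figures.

For equal systemic exposure: F × D_ev = D_iv
D_ev = D_iv / F = 200 / 0.566 = 353.357 mg

D_transdermal = 353 mg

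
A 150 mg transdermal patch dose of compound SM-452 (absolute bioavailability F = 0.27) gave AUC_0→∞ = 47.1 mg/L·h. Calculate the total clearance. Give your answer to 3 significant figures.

CL = F × Dose / AUC_0→∞
   = 0.27 × 150 / 47.1 = 0.859873 L/h

CL = 0.860 L/h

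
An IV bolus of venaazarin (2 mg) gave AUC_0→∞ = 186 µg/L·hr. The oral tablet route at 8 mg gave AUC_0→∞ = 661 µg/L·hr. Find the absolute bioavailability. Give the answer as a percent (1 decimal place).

F = (AUC_ev / D_ev) / (AUC_iv / D_iv)
  = (661/8) / (186/2)
  = 82.625 / 93 = 0.8884
  = 88.84%

F = 88.8%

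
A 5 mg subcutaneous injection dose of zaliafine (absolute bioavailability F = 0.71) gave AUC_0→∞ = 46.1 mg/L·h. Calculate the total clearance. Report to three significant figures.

CL = F × Dose / AUC_0→∞
   = 0.71 × 5 / 46.1 = 0.0770065 L/h

CL = 0.0770 L/h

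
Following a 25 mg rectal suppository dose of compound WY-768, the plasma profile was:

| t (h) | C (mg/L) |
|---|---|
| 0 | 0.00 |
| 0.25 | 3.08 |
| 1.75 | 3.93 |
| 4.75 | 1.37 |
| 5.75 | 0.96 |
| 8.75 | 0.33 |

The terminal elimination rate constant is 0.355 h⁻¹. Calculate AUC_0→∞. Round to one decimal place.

AUC = 17.6 mg/L·h

Trapezoidal AUC_0→8.75:
  [0→0.25]: (0.00+3.08)/2 × 0.25 = 0.385
  [0.25→1.75]: (3.08+3.93)/2 × 1.5 = 5.2575
  [1.75→4.75]: (3.93+1.37)/2 × 3 = 7.95
  [4.75→5.75]: (1.37+0.96)/2 × 1 = 1.165
  [5.75→8.75]: (0.96+0.33)/2 × 3 = 1.935
  Sum = 16.6925 mg/L·h
Extrapolated tail: C_last / k_e = 0.33 / 0.355 = 0.930
AUC_0→∞ = 16.6925 + 0.930 = 17.6225 mg/L·h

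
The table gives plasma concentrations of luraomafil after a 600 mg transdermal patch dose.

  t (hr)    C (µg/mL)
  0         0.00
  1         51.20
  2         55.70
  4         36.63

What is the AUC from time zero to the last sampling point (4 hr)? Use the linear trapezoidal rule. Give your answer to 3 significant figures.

AUC = 171 µg/mL·hr

Trapezoidal AUC_0→4:
  [0→1]: (0.00+51.20)/2 × 1 = 25.6
  [1→2]: (51.20+55.70)/2 × 1 = 53.45
  [2→4]: (55.70+36.63)/2 × 2 = 92.33
  Sum = 171.38 µg/mL·hr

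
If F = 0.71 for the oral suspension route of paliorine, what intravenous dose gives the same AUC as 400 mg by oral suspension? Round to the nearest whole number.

Systemic exposure from an extravascular dose = F × D_ev, so the equivalent IV dose is F × D_ev.
D_iv = F × D_ev = 0.71 × 400 = 284 mg

D_iv = 284 mg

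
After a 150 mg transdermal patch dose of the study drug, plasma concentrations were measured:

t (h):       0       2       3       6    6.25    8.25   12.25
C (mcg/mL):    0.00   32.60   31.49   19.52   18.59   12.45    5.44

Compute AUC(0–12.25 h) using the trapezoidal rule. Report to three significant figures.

Trapezoidal AUC_0→12.25:
  [0→2]: (0.00+32.60)/2 × 2 = 32.6
  [2→3]: (32.60+31.49)/2 × 1 = 32.045
  [3→6]: (31.49+19.52)/2 × 3 = 76.515
  [6→6.25]: (19.52+18.59)/2 × 0.25 = 4.76375
  [6.25→8.25]: (18.59+12.45)/2 × 2 = 31.04
  [8.25→12.25]: (12.45+5.44)/2 × 4 = 35.78
  Sum = 212.74375 mcg/mL·h

AUC = 213 mcg/mL·h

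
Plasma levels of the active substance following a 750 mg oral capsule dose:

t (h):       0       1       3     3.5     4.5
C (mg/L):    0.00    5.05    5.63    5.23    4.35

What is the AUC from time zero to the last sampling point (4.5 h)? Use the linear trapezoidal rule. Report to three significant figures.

AUC = 20.7 mg/L·h

Trapezoidal AUC_0→4.5:
  [0→1]: (0.00+5.05)/2 × 1 = 2.525
  [1→3]: (5.05+5.63)/2 × 2 = 10.68
  [3→3.5]: (5.63+5.23)/2 × 0.5 = 2.715
  [3.5→4.5]: (5.23+4.35)/2 × 1 = 4.79
  Sum = 20.71 mg/L·h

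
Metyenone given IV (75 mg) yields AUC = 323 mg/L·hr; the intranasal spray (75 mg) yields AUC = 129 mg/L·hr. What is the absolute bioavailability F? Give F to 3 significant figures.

F = (AUC_ev / D_ev) / (AUC_iv / D_iv)
  = (129/75) / (323/75)
  = 1.72 / 4.30667 = 0.3994

F = 0.399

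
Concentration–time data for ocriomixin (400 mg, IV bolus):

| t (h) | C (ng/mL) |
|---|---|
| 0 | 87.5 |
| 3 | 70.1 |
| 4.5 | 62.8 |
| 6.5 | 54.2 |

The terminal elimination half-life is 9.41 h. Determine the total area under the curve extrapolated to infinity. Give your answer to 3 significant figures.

AUC = 1190 ng/mL·h

Trapezoidal AUC_0→6.5:
  [0→3]: (87.5+70.1)/2 × 3 = 236.4
  [3→4.5]: (70.1+62.8)/2 × 1.5 = 99.675
  [4.5→6.5]: (62.8+54.2)/2 × 2 = 117.0
  Sum = 453.075 ng/mL·h
k_e = ln2 / t½ = 0.693147 / 9.41 = 0.0737 h^-1
Extrapolated tail: C_last / k_e = 54.2 / 0.0737 = 735.414
AUC_0→∞ = 453.075 + 735.414 = 1188.489 ng/mL·h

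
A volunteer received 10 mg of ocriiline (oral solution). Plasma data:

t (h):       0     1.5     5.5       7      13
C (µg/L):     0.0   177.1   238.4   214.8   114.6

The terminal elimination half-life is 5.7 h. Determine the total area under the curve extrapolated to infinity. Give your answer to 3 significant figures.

AUC = 3230 µg/L·h

Trapezoidal AUC_0→13:
  [0→1.5]: (0.0+177.1)/2 × 1.5 = 132.825
  [1.5→5.5]: (177.1+238.4)/2 × 4 = 831.0
  [5.5→7]: (238.4+214.8)/2 × 1.5 = 339.9
  [7→13]: (214.8+114.6)/2 × 6 = 988.2
  Sum = 2291.925 µg/L·h
k_e = ln2 / t½ = 0.693147 / 5.7 = 0.1216 h^-1
Extrapolated tail: C_last / k_e = 114.6 / 0.1216 = 942.434
AUC_0→∞ = 2291.925 + 942.434 = 3234.359 µg/L·h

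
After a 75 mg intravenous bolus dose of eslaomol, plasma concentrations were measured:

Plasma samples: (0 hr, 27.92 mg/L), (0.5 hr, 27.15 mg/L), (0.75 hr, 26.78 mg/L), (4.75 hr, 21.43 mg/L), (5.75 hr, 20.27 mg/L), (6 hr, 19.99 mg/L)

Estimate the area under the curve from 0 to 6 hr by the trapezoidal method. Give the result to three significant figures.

AUC = 143 mg/L·hr

Trapezoidal AUC_0→6:
  [0→0.5]: (27.92+27.15)/2 × 0.5 = 13.7675
  [0.5→0.75]: (27.15+26.78)/2 × 0.25 = 6.74125
  [0.75→4.75]: (26.78+21.43)/2 × 4 = 96.42
  [4.75→5.75]: (21.43+20.27)/2 × 1 = 20.85
  [5.75→6]: (20.27+19.99)/2 × 0.25 = 5.0325
  Sum = 142.81125 mg/L·hr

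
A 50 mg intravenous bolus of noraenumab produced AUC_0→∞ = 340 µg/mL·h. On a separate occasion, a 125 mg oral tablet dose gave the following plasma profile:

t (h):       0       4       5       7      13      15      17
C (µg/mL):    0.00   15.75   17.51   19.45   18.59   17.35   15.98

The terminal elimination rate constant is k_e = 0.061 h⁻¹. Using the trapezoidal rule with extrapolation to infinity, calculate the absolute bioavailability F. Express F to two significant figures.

Trapezoidal AUC_0→17 (oral tablet):
  [0→4]: (0.00+15.75)/2 × 4 = 31.5
  [4→5]: (15.75+17.51)/2 × 1 = 16.63
  [5→7]: (17.51+19.45)/2 × 2 = 36.96
  [7→13]: (19.45+18.59)/2 × 6 = 114.12
  [13→15]: (18.59+17.35)/2 × 2 = 35.94
  [15→17]: (17.35+15.98)/2 × 2 = 33.33
  Sum = 268.48 µg/mL·h
Tail: C_last/k_e = 15.98/0.061 = 261.967
AUC_0→∞ (oral tablet) = 268.48 + 261.967 = 530.447 µg/mL·h
F = (AUC_ev/D_ev)/(AUC_iv/D_iv) = (530.447/125)/(340/50) = 4.243576/6.8 = 0.6241

F = 0.62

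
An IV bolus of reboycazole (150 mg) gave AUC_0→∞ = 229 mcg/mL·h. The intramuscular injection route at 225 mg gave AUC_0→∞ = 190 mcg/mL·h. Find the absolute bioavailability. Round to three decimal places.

F = 0.553

F = (AUC_ev / D_ev) / (AUC_iv / D_iv)
  = (190/225) / (229/150)
  = 0.844444 / 1.52667 = 0.5531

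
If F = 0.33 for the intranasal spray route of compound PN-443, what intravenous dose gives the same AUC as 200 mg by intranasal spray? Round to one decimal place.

D_iv = 66.0 mg

Systemic exposure from an extravascular dose = F × D_ev, so the equivalent IV dose is F × D_ev.
D_iv = F × D_ev = 0.33 × 200 = 66 mg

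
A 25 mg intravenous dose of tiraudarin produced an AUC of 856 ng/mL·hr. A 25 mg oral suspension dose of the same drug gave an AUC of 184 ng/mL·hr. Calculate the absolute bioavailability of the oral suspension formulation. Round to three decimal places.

F = (AUC_ev / D_ev) / (AUC_iv / D_iv)
  = (184/25) / (856/25)
  = 7.36 / 34.24 = 0.2150

F = 0.215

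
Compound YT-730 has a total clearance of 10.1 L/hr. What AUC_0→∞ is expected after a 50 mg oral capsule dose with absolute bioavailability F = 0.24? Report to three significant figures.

AUC_0→∞ = F × Dose / CL
        = 0.24 × 50 / 10.1 = 1.18812 mg/L·hr

AUC = 1.19 mg/L·hr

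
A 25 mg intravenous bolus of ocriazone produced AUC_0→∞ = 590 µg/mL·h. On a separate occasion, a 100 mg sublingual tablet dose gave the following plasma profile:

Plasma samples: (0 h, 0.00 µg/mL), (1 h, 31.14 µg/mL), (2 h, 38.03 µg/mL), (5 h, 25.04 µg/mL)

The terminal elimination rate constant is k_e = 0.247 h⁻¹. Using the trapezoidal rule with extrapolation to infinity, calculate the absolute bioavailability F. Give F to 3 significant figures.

F = 0.104

Trapezoidal AUC_0→5 (sublingual tablet):
  [0→1]: (0.00+31.14)/2 × 1 = 15.57
  [1→2]: (31.14+38.03)/2 × 1 = 34.585
  [2→5]: (38.03+25.04)/2 × 3 = 94.605
  Sum = 144.76 µg/mL·h
Tail: C_last/k_e = 25.04/0.247 = 101.377
AUC_0→∞ (sublingual tablet) = 144.76 + 101.377 = 246.137 µg/mL·h
F = (AUC_ev/D_ev)/(AUC_iv/D_iv) = (246.137/100)/(590/25) = 2.46137/23.6 = 0.1043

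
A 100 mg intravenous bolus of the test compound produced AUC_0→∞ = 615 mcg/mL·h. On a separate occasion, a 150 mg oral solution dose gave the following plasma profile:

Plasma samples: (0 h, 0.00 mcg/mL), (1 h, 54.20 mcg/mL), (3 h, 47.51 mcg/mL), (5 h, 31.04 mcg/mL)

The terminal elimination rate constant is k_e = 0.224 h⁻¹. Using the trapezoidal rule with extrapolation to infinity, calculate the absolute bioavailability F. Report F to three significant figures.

F = 0.375

Trapezoidal AUC_0→5 (oral solution):
  [0→1]: (0.00+54.20)/2 × 1 = 27.1
  [1→3]: (54.20+47.51)/2 × 2 = 101.71
  [3→5]: (47.51+31.04)/2 × 2 = 78.55
  Sum = 207.36 mcg/mL·h
Tail: C_last/k_e = 31.04/0.224 = 138.571
AUC_0→∞ (oral solution) = 207.36 + 138.571 = 345.931 mcg/mL·h
F = (AUC_ev/D_ev)/(AUC_iv/D_iv) = (345.931/150)/(615/100) = 2.30621/6.15 = 0.3750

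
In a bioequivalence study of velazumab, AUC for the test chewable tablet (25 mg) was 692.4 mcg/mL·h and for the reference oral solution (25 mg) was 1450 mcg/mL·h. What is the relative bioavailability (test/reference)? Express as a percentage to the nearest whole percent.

F_rel = 48%

F_rel = (AUC_test/D_test) / (AUC_ref/D_ref)
      = (692.4/25) / (1450/25)
      = 27.696 / 58 = 0.4775 = 47.75%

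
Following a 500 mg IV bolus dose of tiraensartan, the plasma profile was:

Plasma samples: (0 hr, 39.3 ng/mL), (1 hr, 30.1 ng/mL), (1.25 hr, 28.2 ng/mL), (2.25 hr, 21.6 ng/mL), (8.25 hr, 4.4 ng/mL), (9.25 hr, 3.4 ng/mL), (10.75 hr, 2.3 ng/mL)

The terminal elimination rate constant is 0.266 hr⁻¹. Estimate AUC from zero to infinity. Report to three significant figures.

Trapezoidal AUC_0→10.75:
  [0→1]: (39.3+30.1)/2 × 1 = 34.7
  [1→1.25]: (30.1+28.2)/2 × 0.25 = 7.2875
  [1.25→2.25]: (28.2+21.6)/2 × 1 = 24.9
  [2.25→8.25]: (21.6+4.4)/2 × 6 = 78.0
  [8.25→9.25]: (4.4+3.4)/2 × 1 = 3.9
  [9.25→10.75]: (3.4+2.3)/2 × 1.5 = 4.275
  Sum = 153.0625 ng/mL·hr
Extrapolated tail: C_last / k_e = 2.3 / 0.266 = 8.647
AUC_0→∞ = 153.0625 + 8.647 = 161.7095 ng/mL·hr

AUC = 162 ng/mL·hr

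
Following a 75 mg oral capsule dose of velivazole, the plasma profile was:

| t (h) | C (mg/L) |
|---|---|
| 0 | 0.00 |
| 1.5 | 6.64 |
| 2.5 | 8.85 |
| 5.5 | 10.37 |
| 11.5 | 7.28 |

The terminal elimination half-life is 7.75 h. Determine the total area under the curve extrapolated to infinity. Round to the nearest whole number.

Trapezoidal AUC_0→11.5:
  [0→1.5]: (0.00+6.64)/2 × 1.5 = 4.98
  [1.5→2.5]: (6.64+8.85)/2 × 1 = 7.745
  [2.5→5.5]: (8.85+10.37)/2 × 3 = 28.83
  [5.5→11.5]: (10.37+7.28)/2 × 6 = 52.95
  Sum = 94.505 mg/L·h
k_e = ln2 / t½ = 0.693147 / 7.75 = 0.0894 h^-1
Extrapolated tail: C_last / k_e = 7.28 / 0.0894 = 81.432
AUC_0→∞ = 94.505 + 81.432 = 175.937 mg/L·h

AUC = 176 mg/L·h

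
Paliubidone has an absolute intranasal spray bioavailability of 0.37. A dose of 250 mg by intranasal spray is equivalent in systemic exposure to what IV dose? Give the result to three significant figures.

Systemic exposure from an extravascular dose = F × D_ev, so the equivalent IV dose is F × D_ev.
D_iv = F × D_ev = 0.37 × 250 = 92.5 mg

D_iv = 92.5 mg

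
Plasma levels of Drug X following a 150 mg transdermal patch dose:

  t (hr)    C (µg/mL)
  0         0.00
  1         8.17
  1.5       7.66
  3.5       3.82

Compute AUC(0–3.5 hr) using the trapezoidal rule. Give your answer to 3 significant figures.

AUC = 19.5 µg/mL·hr

Trapezoidal AUC_0→3.5:
  [0→1]: (0.00+8.17)/2 × 1 = 4.085
  [1→1.5]: (8.17+7.66)/2 × 0.5 = 3.9575
  [1.5→3.5]: (7.66+3.82)/2 × 2 = 11.48
  Sum = 19.5225 µg/mL·hr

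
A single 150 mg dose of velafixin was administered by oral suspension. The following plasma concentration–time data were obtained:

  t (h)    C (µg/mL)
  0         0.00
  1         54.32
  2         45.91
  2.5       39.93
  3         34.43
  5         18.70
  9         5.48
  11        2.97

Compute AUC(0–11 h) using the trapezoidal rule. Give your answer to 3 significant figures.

Trapezoidal AUC_0→11:
  [0→1]: (0.00+54.32)/2 × 1 = 27.16
  [1→2]: (54.32+45.91)/2 × 1 = 50.115
  [2→2.5]: (45.91+39.93)/2 × 0.5 = 21.46
  [2.5→3]: (39.93+34.43)/2 × 0.5 = 18.59
  [3→5]: (34.43+18.70)/2 × 2 = 53.13
  [5→9]: (18.70+5.48)/2 × 4 = 48.36
  [9→11]: (5.48+2.97)/2 × 2 = 8.45
  Sum = 227.265 µg/mL·h

AUC = 227 µg/mL·h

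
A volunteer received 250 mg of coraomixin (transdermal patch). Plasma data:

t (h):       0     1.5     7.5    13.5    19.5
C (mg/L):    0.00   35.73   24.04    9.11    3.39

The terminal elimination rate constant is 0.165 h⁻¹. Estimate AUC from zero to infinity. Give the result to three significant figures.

AUC = 364 mg/L·h

Trapezoidal AUC_0→19.5:
  [0→1.5]: (0.00+35.73)/2 × 1.5 = 26.7975
  [1.5→7.5]: (35.73+24.04)/2 × 6 = 179.31
  [7.5→13.5]: (24.04+9.11)/2 × 6 = 99.45
  [13.5→19.5]: (9.11+3.39)/2 × 6 = 37.5
  Sum = 343.0575 mg/L·h
Extrapolated tail: C_last / k_e = 3.39 / 0.165 = 20.545
AUC_0→∞ = 343.0575 + 20.545 = 363.6025 mg/L·h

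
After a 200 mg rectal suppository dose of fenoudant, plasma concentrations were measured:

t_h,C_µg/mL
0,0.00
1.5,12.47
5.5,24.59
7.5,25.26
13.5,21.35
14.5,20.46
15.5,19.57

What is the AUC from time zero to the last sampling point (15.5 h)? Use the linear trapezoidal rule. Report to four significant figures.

AUC = 314.1 µg/mL·h

Trapezoidal AUC_0→15.5:
  [0→1.5]: (0.00+12.47)/2 × 1.5 = 9.3525
  [1.5→5.5]: (12.47+24.59)/2 × 4 = 74.12
  [5.5→7.5]: (24.59+25.26)/2 × 2 = 49.85
  [7.5→13.5]: (25.26+21.35)/2 × 6 = 139.83
  [13.5→14.5]: (21.35+20.46)/2 × 1 = 20.905
  [14.5→15.5]: (20.46+19.57)/2 × 1 = 20.015
  Sum = 314.0725 µg/mL·h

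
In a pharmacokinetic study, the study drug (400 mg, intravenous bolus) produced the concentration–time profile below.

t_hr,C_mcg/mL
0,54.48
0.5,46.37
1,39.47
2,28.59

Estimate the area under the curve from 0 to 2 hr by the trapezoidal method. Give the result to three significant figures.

Trapezoidal AUC_0→2:
  [0→0.5]: (54.48+46.37)/2 × 0.5 = 25.2125
  [0.5→1]: (46.37+39.47)/2 × 0.5 = 21.46
  [1→2]: (39.47+28.59)/2 × 1 = 34.03
  Sum = 80.7025 mcg/mL·hr

AUC = 80.7 mcg/mL·hr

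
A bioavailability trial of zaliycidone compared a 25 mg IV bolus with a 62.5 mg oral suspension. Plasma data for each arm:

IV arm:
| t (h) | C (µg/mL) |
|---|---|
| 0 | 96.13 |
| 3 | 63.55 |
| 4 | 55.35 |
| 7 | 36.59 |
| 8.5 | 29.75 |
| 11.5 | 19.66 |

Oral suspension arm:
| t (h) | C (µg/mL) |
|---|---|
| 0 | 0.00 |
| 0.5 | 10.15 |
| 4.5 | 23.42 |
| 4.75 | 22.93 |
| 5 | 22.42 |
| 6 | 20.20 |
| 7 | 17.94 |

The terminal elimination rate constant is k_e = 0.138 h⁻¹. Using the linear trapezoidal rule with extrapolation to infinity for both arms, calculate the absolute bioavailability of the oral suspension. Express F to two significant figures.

Trapezoidal AUC_0→11.5 (IV):
  [0→3]: (96.13+63.55)/2 × 3 = 239.52
  [3→4]: (63.55+55.35)/2 × 1 = 59.45
  [4→7]: (55.35+36.59)/2 × 3 = 137.91
  [7→8.5]: (36.59+29.75)/2 × 1.5 = 49.755
  [8.5→11.5]: (29.75+19.66)/2 × 3 = 74.115
  Sum = 560.75 µg/mL·h
IV tail: 19.66/0.138 = 142.464; AUC_iv,0→∞ = 560.75 + 142.464 = 703.214 µg/mL·h
Trapezoidal AUC_0→7 (oral suspension):
  [0→0.5]: (0.00+10.15)/2 × 0.5 = 2.5375
  [0.5→4.5]: (10.15+23.42)/2 × 4 = 67.14
  [4.5→4.75]: (23.42+22.93)/2 × 0.25 = 5.79375
  [4.75→5]: (22.93+22.42)/2 × 0.25 = 5.66875
  [5→6]: (22.42+20.20)/2 × 1 = 21.31
  [6→7]: (20.20+17.94)/2 × 1 = 19.07
  Sum = 121.52 µg/mL·h
oral suspension tail: 17.94/0.138 = 130.000; AUC_ev,0→∞ = 121.52 + 130.000 = 251.52 µg/mL·h
F = (AUC_ev/D_ev)/(AUC_iv/D_iv) = (251.52/62.5)/(703.214/25) = 4.02432/28.12856 = 0.1431

F = 0.14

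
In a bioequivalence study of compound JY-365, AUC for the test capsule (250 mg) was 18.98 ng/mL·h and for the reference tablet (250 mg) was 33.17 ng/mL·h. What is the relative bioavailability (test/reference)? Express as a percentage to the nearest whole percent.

F_rel = 57%

F_rel = (AUC_test/D_test) / (AUC_ref/D_ref)
      = (18.98/250) / (33.17/250)
      = 0.07592 / 0.13268 = 0.5722 = 57.22%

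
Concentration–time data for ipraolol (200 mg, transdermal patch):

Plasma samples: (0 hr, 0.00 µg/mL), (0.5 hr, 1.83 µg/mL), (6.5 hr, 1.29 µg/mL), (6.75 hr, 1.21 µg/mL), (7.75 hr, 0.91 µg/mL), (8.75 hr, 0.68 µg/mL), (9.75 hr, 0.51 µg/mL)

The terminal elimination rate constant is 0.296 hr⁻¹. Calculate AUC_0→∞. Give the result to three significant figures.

AUC = 14.3 µg/mL·hr

Trapezoidal AUC_0→9.75:
  [0→0.5]: (0.00+1.83)/2 × 0.5 = 0.4575
  [0.5→6.5]: (1.83+1.29)/2 × 6 = 9.36
  [6.5→6.75]: (1.29+1.21)/2 × 0.25 = 0.3125
  [6.75→7.75]: (1.21+0.91)/2 × 1 = 1.06
  [7.75→8.75]: (0.91+0.68)/2 × 1 = 0.795
  [8.75→9.75]: (0.68+0.51)/2 × 1 = 0.595
  Sum = 12.58 µg/mL·hr
Extrapolated tail: C_last / k_e = 0.51 / 0.296 = 1.723
AUC_0→∞ = 12.58 + 1.723 = 14.303 µg/mL·hr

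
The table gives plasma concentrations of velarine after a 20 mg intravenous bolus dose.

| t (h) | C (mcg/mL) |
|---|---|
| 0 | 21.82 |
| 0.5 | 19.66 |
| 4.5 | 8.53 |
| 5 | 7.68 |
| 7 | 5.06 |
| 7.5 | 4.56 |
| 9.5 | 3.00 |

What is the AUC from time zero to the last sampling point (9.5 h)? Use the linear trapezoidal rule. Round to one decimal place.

AUC = 93.5 mcg/mL·h

Trapezoidal AUC_0→9.5:
  [0→0.5]: (21.82+19.66)/2 × 0.5 = 10.37
  [0.5→4.5]: (19.66+8.53)/2 × 4 = 56.38
  [4.5→5]: (8.53+7.68)/2 × 0.5 = 4.0525
  [5→7]: (7.68+5.06)/2 × 2 = 12.74
  [7→7.5]: (5.06+4.56)/2 × 0.5 = 2.405
  [7.5→9.5]: (4.56+3.00)/2 × 2 = 7.56
  Sum = 93.5075 mcg/mL·h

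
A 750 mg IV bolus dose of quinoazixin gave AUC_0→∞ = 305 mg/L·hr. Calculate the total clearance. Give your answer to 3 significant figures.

CL = Dose_iv / AUC_0→∞
   = 750 / 305 = 2.45902 L/hr

CL = 2.46 L/hr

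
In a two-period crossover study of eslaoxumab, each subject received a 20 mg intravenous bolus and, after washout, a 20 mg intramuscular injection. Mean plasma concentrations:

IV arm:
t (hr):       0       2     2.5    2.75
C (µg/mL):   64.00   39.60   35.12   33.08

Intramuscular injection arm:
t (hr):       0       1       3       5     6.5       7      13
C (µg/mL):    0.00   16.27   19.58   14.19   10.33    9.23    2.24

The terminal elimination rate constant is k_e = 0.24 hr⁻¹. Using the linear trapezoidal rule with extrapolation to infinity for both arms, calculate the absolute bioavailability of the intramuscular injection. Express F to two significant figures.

F = 0.54

Trapezoidal AUC_0→2.75 (IV):
  [0→2]: (64.00+39.60)/2 × 2 = 103.6
  [2→2.5]: (39.60+35.12)/2 × 0.5 = 18.68
  [2.5→2.75]: (35.12+33.08)/2 × 0.25 = 8.525
  Sum = 130.805 µg/mL·hr
IV tail: 33.08/0.24 = 137.833; AUC_iv,0→∞ = 130.805 + 137.833 = 268.638 µg/mL·hr
Trapezoidal AUC_0→13 (intramuscular injection):
  [0→1]: (0.00+16.27)/2 × 1 = 8.135
  [1→3]: (16.27+19.58)/2 × 2 = 35.85
  [3→5]: (19.58+14.19)/2 × 2 = 33.77
  [5→6.5]: (14.19+10.33)/2 × 1.5 = 18.39
  [6.5→7]: (10.33+9.23)/2 × 0.5 = 4.89
  [7→13]: (9.23+2.24)/2 × 6 = 34.41
  Sum = 135.445 µg/mL·hr
intramuscular injection tail: 2.24/0.24 = 9.333; AUC_ev,0→∞ = 135.445 + 9.333 = 144.778 µg/mL·hr
F = (AUC_ev/D_ev)/(AUC_iv/D_iv) = (144.778/20)/(268.638/20) = 7.2389/13.4319 = 0.5389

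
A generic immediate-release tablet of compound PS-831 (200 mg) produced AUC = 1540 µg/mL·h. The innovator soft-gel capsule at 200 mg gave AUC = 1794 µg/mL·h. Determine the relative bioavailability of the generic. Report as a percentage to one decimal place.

F_rel = (AUC_test/D_test) / (AUC_ref/D_ref)
      = (1540/200) / (1794/200)
      = 7.7 / 8.97 = 0.8584 = 85.84%

F_rel = 85.8%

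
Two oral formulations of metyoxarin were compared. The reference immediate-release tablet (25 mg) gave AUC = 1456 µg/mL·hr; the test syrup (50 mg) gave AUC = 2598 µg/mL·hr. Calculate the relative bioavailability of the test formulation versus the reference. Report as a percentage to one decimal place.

F_rel = (AUC_test/D_test) / (AUC_ref/D_ref)
      = (2598/50) / (1456/25)
      = 51.96 / 58.24 = 0.8922 = 89.22%

F_rel = 89.2%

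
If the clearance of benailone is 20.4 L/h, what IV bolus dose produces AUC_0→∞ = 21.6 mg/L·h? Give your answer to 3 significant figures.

Dose = 441 mg

Dose_iv = CL × AUC_0→∞
     = 20.4 × 21.6 = 440.64 mg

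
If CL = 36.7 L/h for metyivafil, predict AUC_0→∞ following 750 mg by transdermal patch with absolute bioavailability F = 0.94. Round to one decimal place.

AUC_0→∞ = F × Dose / CL
        = 0.94 × 750 / 36.7 = 19.2098 mg/L·h

AUC = 19.2 mg/L·h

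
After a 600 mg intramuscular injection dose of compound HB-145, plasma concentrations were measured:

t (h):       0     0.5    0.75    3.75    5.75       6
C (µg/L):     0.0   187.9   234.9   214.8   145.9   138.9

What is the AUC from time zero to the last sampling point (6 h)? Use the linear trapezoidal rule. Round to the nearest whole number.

Trapezoidal AUC_0→6:
  [0→0.5]: (0.0+187.9)/2 × 0.5 = 46.975
  [0.5→0.75]: (187.9+234.9)/2 × 0.25 = 52.85
  [0.75→3.75]: (234.9+214.8)/2 × 3 = 674.55
  [3.75→5.75]: (214.8+145.9)/2 × 2 = 360.7
  [5.75→6]: (145.9+138.9)/2 × 0.25 = 35.6
  Sum = 1170.675 µg/L·h

AUC = 1171 µg/L·h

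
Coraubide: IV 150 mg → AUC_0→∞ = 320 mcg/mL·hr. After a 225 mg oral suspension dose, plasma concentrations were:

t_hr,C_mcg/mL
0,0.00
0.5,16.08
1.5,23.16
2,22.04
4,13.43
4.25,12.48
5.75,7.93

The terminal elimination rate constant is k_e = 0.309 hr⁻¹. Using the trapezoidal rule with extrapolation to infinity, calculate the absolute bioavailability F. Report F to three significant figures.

F = 0.239

Trapezoidal AUC_0→5.75 (oral suspension):
  [0→0.5]: (0.00+16.08)/2 × 0.5 = 4.02
  [0.5→1.5]: (16.08+23.16)/2 × 1 = 19.62
  [1.5→2]: (23.16+22.04)/2 × 0.5 = 11.3
  [2→4]: (22.04+13.43)/2 × 2 = 35.47
  [4→4.25]: (13.43+12.48)/2 × 0.25 = 3.23875
  [4.25→5.75]: (12.48+7.93)/2 × 1.5 = 15.3075
  Sum = 88.95625 mcg/mL·hr
Tail: C_last/k_e = 7.93/0.309 = 25.663
AUC_0→∞ (oral suspension) = 88.95625 + 25.663 = 114.61925 mcg/mL·hr
F = (AUC_ev/D_ev)/(AUC_iv/D_iv) = (114.61925/225)/(320/150) = 0.509419/2.13333 = 0.2388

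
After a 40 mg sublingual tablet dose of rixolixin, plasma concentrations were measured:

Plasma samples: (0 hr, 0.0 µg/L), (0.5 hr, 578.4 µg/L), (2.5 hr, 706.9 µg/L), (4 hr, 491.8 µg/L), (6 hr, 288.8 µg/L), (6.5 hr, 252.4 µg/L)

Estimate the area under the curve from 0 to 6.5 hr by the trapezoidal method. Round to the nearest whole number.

AUC = 3245 µg/L·hr

Trapezoidal AUC_0→6.5:
  [0→0.5]: (0.0+578.4)/2 × 0.5 = 144.6
  [0.5→2.5]: (578.4+706.9)/2 × 2 = 1285.3
  [2.5→4]: (706.9+491.8)/2 × 1.5 = 899.025
  [4→6]: (491.8+288.8)/2 × 2 = 780.6
  [6→6.5]: (288.8+252.4)/2 × 0.5 = 135.3
  Sum = 3244.825 µg/L·hr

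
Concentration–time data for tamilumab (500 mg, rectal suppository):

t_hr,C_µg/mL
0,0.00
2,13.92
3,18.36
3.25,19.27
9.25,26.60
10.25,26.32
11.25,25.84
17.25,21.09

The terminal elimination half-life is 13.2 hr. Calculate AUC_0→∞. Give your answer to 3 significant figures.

Trapezoidal AUC_0→17.25:
  [0→2]: (0.00+13.92)/2 × 2 = 13.92
  [2→3]: (13.92+18.36)/2 × 1 = 16.14
  [3→3.25]: (18.36+19.27)/2 × 0.25 = 4.70375
  [3.25→9.25]: (19.27+26.60)/2 × 6 = 137.61
  [9.25→10.25]: (26.60+26.32)/2 × 1 = 26.46
  [10.25→11.25]: (26.32+25.84)/2 × 1 = 26.08
  [11.25→17.25]: (25.84+21.09)/2 × 6 = 140.79
  Sum = 365.70375 µg/mL·hr
k_e = ln2 / t½ = 0.693147 / 13.2 = 0.0525 hr^-1
Extrapolated tail: C_last / k_e = 21.09 / 0.0525 = 401.714
AUC_0→∞ = 365.70375 + 401.714 = 767.41775 µg/mL·hr

AUC = 767 µg/mL·hr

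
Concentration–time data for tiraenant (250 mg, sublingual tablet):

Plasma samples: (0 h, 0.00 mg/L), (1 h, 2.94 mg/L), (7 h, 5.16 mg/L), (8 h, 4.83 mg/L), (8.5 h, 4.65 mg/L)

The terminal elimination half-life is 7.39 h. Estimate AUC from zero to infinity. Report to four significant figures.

AUC = 82.71 mg/L·h

Trapezoidal AUC_0→8.5:
  [0→1]: (0.00+2.94)/2 × 1 = 1.47
  [1→7]: (2.94+5.16)/2 × 6 = 24.3
  [7→8]: (5.16+4.83)/2 × 1 = 4.995
  [8→8.5]: (4.83+4.65)/2 × 0.5 = 2.37
  Sum = 33.135 mg/L·h
k_e = ln2 / t½ = 0.693147 / 7.39 = 0.0938 h^-1
Extrapolated tail: C_last / k_e = 4.65 / 0.0938 = 49.574
AUC_0→∞ = 33.135 + 49.574 = 82.709 mg/L·h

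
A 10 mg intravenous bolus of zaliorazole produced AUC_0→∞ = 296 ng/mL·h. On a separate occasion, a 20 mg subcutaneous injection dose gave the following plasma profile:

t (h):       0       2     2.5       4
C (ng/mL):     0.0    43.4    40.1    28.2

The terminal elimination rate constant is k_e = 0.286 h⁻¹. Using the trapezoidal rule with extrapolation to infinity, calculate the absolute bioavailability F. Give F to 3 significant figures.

F = 0.362

Trapezoidal AUC_0→4 (subcutaneous injection):
  [0→2]: (0.0+43.4)/2 × 2 = 43.4
  [2→2.5]: (43.4+40.1)/2 × 0.5 = 20.875
  [2.5→4]: (40.1+28.2)/2 × 1.5 = 51.225
  Sum = 115.5 ng/mL·h
Tail: C_last/k_e = 28.2/0.286 = 98.601
AUC_0→∞ (subcutaneous injection) = 115.5 + 98.601 = 214.101 ng/mL·h
F = (AUC_ev/D_ev)/(AUC_iv/D_iv) = (214.101/20)/(296/10) = 10.70505/29.6 = 0.3617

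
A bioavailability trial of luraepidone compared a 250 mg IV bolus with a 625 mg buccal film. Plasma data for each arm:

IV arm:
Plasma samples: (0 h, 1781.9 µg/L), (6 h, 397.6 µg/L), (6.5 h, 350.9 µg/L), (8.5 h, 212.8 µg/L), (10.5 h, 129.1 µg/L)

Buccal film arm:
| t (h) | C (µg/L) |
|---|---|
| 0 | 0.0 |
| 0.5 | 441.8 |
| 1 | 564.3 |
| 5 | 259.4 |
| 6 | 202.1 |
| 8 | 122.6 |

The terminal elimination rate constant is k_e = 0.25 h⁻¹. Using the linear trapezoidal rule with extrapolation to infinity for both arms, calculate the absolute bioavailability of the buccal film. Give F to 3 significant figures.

F = 0.150

Trapezoidal AUC_0→10.5 (IV):
  [0→6]: (1781.9+397.6)/2 × 6 = 6538.5
  [6→6.5]: (397.6+350.9)/2 × 0.5 = 187.125
  [6.5→8.5]: (350.9+212.8)/2 × 2 = 563.7
  [8.5→10.5]: (212.8+129.1)/2 × 2 = 341.9
  Sum = 7631.225 µg/L·h
IV tail: 129.1/0.25 = 516.400; AUC_iv,0→∞ = 7631.225 + 516.400 = 8147.625 µg/L·h
Trapezoidal AUC_0→8 (buccal film):
  [0→0.5]: (0.0+441.8)/2 × 0.5 = 110.45
  [0.5→1]: (441.8+564.3)/2 × 0.5 = 251.525
  [1→5]: (564.3+259.4)/2 × 4 = 1647.4
  [5→6]: (259.4+202.1)/2 × 1 = 230.75
  [6→8]: (202.1+122.6)/2 × 2 = 324.7
  Sum = 2564.825 µg/L·h
buccal film tail: 122.6/0.25 = 490.400; AUC_ev,0→∞ = 2564.825 + 490.400 = 3055.225 µg/L·h
F = (AUC_ev/D_ev)/(AUC_iv/D_iv) = (3055.225/625)/(8147.625/250) = 4.88836/32.5905 = 0.1500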